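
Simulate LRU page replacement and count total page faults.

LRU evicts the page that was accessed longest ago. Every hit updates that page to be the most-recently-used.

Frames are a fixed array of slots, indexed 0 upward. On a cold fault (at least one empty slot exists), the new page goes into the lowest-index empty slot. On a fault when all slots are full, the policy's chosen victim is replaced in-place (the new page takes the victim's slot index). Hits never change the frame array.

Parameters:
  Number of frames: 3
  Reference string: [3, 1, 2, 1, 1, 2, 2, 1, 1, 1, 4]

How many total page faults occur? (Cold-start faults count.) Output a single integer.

Step 0: ref 3 → FAULT, frames=[3,-,-]
Step 1: ref 1 → FAULT, frames=[3,1,-]
Step 2: ref 2 → FAULT, frames=[3,1,2]
Step 3: ref 1 → HIT, frames=[3,1,2]
Step 4: ref 1 → HIT, frames=[3,1,2]
Step 5: ref 2 → HIT, frames=[3,1,2]
Step 6: ref 2 → HIT, frames=[3,1,2]
Step 7: ref 1 → HIT, frames=[3,1,2]
Step 8: ref 1 → HIT, frames=[3,1,2]
Step 9: ref 1 → HIT, frames=[3,1,2]
Step 10: ref 4 → FAULT (evict 3), frames=[4,1,2]
Total faults: 4

Answer: 4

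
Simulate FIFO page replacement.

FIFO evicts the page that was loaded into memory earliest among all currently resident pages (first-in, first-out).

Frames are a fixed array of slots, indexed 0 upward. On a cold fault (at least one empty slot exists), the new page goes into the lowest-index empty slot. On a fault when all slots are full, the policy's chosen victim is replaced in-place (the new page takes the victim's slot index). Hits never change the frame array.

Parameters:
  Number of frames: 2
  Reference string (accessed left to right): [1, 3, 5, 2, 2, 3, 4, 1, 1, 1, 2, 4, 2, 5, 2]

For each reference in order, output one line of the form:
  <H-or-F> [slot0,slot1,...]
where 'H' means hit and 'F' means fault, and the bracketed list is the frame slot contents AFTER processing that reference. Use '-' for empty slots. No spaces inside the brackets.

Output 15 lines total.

F [1,-]
F [1,3]
F [5,3]
F [5,2]
H [5,2]
F [3,2]
F [3,4]
F [1,4]
H [1,4]
H [1,4]
F [1,2]
F [4,2]
H [4,2]
F [4,5]
F [2,5]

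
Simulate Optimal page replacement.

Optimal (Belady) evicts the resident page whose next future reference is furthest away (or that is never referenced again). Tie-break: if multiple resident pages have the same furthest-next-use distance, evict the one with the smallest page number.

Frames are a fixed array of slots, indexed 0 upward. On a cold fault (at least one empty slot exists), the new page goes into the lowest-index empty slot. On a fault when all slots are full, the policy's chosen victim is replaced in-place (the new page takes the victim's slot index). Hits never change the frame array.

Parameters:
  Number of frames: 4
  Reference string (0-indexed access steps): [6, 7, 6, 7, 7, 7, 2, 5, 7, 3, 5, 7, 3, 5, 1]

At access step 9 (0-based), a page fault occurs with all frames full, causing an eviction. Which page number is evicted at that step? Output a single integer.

Answer: 2

Derivation:
Step 0: ref 6 -> FAULT, frames=[6,-,-,-]
Step 1: ref 7 -> FAULT, frames=[6,7,-,-]
Step 2: ref 6 -> HIT, frames=[6,7,-,-]
Step 3: ref 7 -> HIT, frames=[6,7,-,-]
Step 4: ref 7 -> HIT, frames=[6,7,-,-]
Step 5: ref 7 -> HIT, frames=[6,7,-,-]
Step 6: ref 2 -> FAULT, frames=[6,7,2,-]
Step 7: ref 5 -> FAULT, frames=[6,7,2,5]
Step 8: ref 7 -> HIT, frames=[6,7,2,5]
Step 9: ref 3 -> FAULT, evict 2, frames=[6,7,3,5]
At step 9: evicted page 2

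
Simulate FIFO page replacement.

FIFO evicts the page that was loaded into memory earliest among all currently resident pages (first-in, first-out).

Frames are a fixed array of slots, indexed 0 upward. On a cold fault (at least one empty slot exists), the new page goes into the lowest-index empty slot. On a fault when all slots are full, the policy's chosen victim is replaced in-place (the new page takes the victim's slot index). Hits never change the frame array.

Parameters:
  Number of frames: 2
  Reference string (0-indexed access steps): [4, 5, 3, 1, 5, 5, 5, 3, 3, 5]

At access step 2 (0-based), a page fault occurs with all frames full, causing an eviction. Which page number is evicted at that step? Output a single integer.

Step 0: ref 4 -> FAULT, frames=[4,-]
Step 1: ref 5 -> FAULT, frames=[4,5]
Step 2: ref 3 -> FAULT, evict 4, frames=[3,5]
At step 2: evicted page 4

Answer: 4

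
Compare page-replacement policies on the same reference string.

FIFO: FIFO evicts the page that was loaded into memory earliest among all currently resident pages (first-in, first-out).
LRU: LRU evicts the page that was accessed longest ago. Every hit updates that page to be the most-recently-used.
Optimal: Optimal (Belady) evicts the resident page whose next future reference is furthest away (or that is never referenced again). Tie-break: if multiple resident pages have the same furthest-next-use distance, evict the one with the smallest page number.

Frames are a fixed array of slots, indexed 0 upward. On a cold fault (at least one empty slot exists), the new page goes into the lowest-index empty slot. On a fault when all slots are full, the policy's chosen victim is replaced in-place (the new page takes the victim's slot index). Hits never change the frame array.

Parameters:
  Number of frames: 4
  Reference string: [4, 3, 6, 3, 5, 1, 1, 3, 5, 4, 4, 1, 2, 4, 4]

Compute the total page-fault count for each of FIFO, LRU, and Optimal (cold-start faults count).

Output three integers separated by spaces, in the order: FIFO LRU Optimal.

Answer: 7 7 6

Derivation:
--- FIFO ---
  step 0: ref 4 -> FAULT, frames=[4,-,-,-] (faults so far: 1)
  step 1: ref 3 -> FAULT, frames=[4,3,-,-] (faults so far: 2)
  step 2: ref 6 -> FAULT, frames=[4,3,6,-] (faults so far: 3)
  step 3: ref 3 -> HIT, frames=[4,3,6,-] (faults so far: 3)
  step 4: ref 5 -> FAULT, frames=[4,3,6,5] (faults so far: 4)
  step 5: ref 1 -> FAULT, evict 4, frames=[1,3,6,5] (faults so far: 5)
  step 6: ref 1 -> HIT, frames=[1,3,6,5] (faults so far: 5)
  step 7: ref 3 -> HIT, frames=[1,3,6,5] (faults so far: 5)
  step 8: ref 5 -> HIT, frames=[1,3,6,5] (faults so far: 5)
  step 9: ref 4 -> FAULT, evict 3, frames=[1,4,6,5] (faults so far: 6)
  step 10: ref 4 -> HIT, frames=[1,4,6,5] (faults so far: 6)
  step 11: ref 1 -> HIT, frames=[1,4,6,5] (faults so far: 6)
  step 12: ref 2 -> FAULT, evict 6, frames=[1,4,2,5] (faults so far: 7)
  step 13: ref 4 -> HIT, frames=[1,4,2,5] (faults so far: 7)
  step 14: ref 4 -> HIT, frames=[1,4,2,5] (faults so far: 7)
  FIFO total faults: 7
--- LRU ---
  step 0: ref 4 -> FAULT, frames=[4,-,-,-] (faults so far: 1)
  step 1: ref 3 -> FAULT, frames=[4,3,-,-] (faults so far: 2)
  step 2: ref 6 -> FAULT, frames=[4,3,6,-] (faults so far: 3)
  step 3: ref 3 -> HIT, frames=[4,3,6,-] (faults so far: 3)
  step 4: ref 5 -> FAULT, frames=[4,3,6,5] (faults so far: 4)
  step 5: ref 1 -> FAULT, evict 4, frames=[1,3,6,5] (faults so far: 5)
  step 6: ref 1 -> HIT, frames=[1,3,6,5] (faults so far: 5)
  step 7: ref 3 -> HIT, frames=[1,3,6,5] (faults so far: 5)
  step 8: ref 5 -> HIT, frames=[1,3,6,5] (faults so far: 5)
  step 9: ref 4 -> FAULT, evict 6, frames=[1,3,4,5] (faults so far: 6)
  step 10: ref 4 -> HIT, frames=[1,3,4,5] (faults so far: 6)
  step 11: ref 1 -> HIT, frames=[1,3,4,5] (faults so far: 6)
  step 12: ref 2 -> FAULT, evict 3, frames=[1,2,4,5] (faults so far: 7)
  step 13: ref 4 -> HIT, frames=[1,2,4,5] (faults so far: 7)
  step 14: ref 4 -> HIT, frames=[1,2,4,5] (faults so far: 7)
  LRU total faults: 7
--- Optimal ---
  step 0: ref 4 -> FAULT, frames=[4,-,-,-] (faults so far: 1)
  step 1: ref 3 -> FAULT, frames=[4,3,-,-] (faults so far: 2)
  step 2: ref 6 -> FAULT, frames=[4,3,6,-] (faults so far: 3)
  step 3: ref 3 -> HIT, frames=[4,3,6,-] (faults so far: 3)
  step 4: ref 5 -> FAULT, frames=[4,3,6,5] (faults so far: 4)
  step 5: ref 1 -> FAULT, evict 6, frames=[4,3,1,5] (faults so far: 5)
  step 6: ref 1 -> HIT, frames=[4,3,1,5] (faults so far: 5)
  step 7: ref 3 -> HIT, frames=[4,3,1,5] (faults so far: 5)
  step 8: ref 5 -> HIT, frames=[4,3,1,5] (faults so far: 5)
  step 9: ref 4 -> HIT, frames=[4,3,1,5] (faults so far: 5)
  step 10: ref 4 -> HIT, frames=[4,3,1,5] (faults so far: 5)
  step 11: ref 1 -> HIT, frames=[4,3,1,5] (faults so far: 5)
  step 12: ref 2 -> FAULT, evict 1, frames=[4,3,2,5] (faults so far: 6)
  step 13: ref 4 -> HIT, frames=[4,3,2,5] (faults so far: 6)
  step 14: ref 4 -> HIT, frames=[4,3,2,5] (faults so far: 6)
  Optimal total faults: 6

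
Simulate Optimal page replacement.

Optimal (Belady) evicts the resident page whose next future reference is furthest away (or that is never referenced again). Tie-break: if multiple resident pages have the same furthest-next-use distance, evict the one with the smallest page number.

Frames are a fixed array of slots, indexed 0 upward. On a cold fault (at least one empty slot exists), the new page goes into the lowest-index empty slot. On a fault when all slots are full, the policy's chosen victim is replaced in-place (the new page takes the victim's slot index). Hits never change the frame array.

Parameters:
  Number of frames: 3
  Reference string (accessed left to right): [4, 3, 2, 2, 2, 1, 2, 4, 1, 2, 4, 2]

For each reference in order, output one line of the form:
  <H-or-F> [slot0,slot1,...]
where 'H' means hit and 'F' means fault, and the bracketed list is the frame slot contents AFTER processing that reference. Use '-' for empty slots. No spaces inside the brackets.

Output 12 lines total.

F [4,-,-]
F [4,3,-]
F [4,3,2]
H [4,3,2]
H [4,3,2]
F [4,1,2]
H [4,1,2]
H [4,1,2]
H [4,1,2]
H [4,1,2]
H [4,1,2]
H [4,1,2]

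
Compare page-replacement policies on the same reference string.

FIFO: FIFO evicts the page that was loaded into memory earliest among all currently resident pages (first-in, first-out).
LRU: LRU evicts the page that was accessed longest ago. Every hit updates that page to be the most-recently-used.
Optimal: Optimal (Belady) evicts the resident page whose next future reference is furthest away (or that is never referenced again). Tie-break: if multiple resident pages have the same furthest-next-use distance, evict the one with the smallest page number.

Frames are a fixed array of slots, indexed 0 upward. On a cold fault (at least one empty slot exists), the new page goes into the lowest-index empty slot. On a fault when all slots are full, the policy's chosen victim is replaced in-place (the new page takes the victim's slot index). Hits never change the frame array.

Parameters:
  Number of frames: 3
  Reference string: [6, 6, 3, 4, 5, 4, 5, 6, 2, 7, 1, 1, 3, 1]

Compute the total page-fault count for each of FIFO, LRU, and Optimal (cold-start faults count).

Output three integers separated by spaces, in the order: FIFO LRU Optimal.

--- FIFO ---
  step 0: ref 6 -> FAULT, frames=[6,-,-] (faults so far: 1)
  step 1: ref 6 -> HIT, frames=[6,-,-] (faults so far: 1)
  step 2: ref 3 -> FAULT, frames=[6,3,-] (faults so far: 2)
  step 3: ref 4 -> FAULT, frames=[6,3,4] (faults so far: 3)
  step 4: ref 5 -> FAULT, evict 6, frames=[5,3,4] (faults so far: 4)
  step 5: ref 4 -> HIT, frames=[5,3,4] (faults so far: 4)
  step 6: ref 5 -> HIT, frames=[5,3,4] (faults so far: 4)
  step 7: ref 6 -> FAULT, evict 3, frames=[5,6,4] (faults so far: 5)
  step 8: ref 2 -> FAULT, evict 4, frames=[5,6,2] (faults so far: 6)
  step 9: ref 7 -> FAULT, evict 5, frames=[7,6,2] (faults so far: 7)
  step 10: ref 1 -> FAULT, evict 6, frames=[7,1,2] (faults so far: 8)
  step 11: ref 1 -> HIT, frames=[7,1,2] (faults so far: 8)
  step 12: ref 3 -> FAULT, evict 2, frames=[7,1,3] (faults so far: 9)
  step 13: ref 1 -> HIT, frames=[7,1,3] (faults so far: 9)
  FIFO total faults: 9
--- LRU ---
  step 0: ref 6 -> FAULT, frames=[6,-,-] (faults so far: 1)
  step 1: ref 6 -> HIT, frames=[6,-,-] (faults so far: 1)
  step 2: ref 3 -> FAULT, frames=[6,3,-] (faults so far: 2)
  step 3: ref 4 -> FAULT, frames=[6,3,4] (faults so far: 3)
  step 4: ref 5 -> FAULT, evict 6, frames=[5,3,4] (faults so far: 4)
  step 5: ref 4 -> HIT, frames=[5,3,4] (faults so far: 4)
  step 6: ref 5 -> HIT, frames=[5,3,4] (faults so far: 4)
  step 7: ref 6 -> FAULT, evict 3, frames=[5,6,4] (faults so far: 5)
  step 8: ref 2 -> FAULT, evict 4, frames=[5,6,2] (faults so far: 6)
  step 9: ref 7 -> FAULT, evict 5, frames=[7,6,2] (faults so far: 7)
  step 10: ref 1 -> FAULT, evict 6, frames=[7,1,2] (faults so far: 8)
  step 11: ref 1 -> HIT, frames=[7,1,2] (faults so far: 8)
  step 12: ref 3 -> FAULT, evict 2, frames=[7,1,3] (faults so far: 9)
  step 13: ref 1 -> HIT, frames=[7,1,3] (faults so far: 9)
  LRU total faults: 9
--- Optimal ---
  step 0: ref 6 -> FAULT, frames=[6,-,-] (faults so far: 1)
  step 1: ref 6 -> HIT, frames=[6,-,-] (faults so far: 1)
  step 2: ref 3 -> FAULT, frames=[6,3,-] (faults so far: 2)
  step 3: ref 4 -> FAULT, frames=[6,3,4] (faults so far: 3)
  step 4: ref 5 -> FAULT, evict 3, frames=[6,5,4] (faults so far: 4)
  step 5: ref 4 -> HIT, frames=[6,5,4] (faults so far: 4)
  step 6: ref 5 -> HIT, frames=[6,5,4] (faults so far: 4)
  step 7: ref 6 -> HIT, frames=[6,5,4] (faults so far: 4)
  step 8: ref 2 -> FAULT, evict 4, frames=[6,5,2] (faults so far: 5)
  step 9: ref 7 -> FAULT, evict 2, frames=[6,5,7] (faults so far: 6)
  step 10: ref 1 -> FAULT, evict 5, frames=[6,1,7] (faults so far: 7)
  step 11: ref 1 -> HIT, frames=[6,1,7] (faults so far: 7)
  step 12: ref 3 -> FAULT, evict 6, frames=[3,1,7] (faults so far: 8)
  step 13: ref 1 -> HIT, frames=[3,1,7] (faults so far: 8)
  Optimal total faults: 8

Answer: 9 9 8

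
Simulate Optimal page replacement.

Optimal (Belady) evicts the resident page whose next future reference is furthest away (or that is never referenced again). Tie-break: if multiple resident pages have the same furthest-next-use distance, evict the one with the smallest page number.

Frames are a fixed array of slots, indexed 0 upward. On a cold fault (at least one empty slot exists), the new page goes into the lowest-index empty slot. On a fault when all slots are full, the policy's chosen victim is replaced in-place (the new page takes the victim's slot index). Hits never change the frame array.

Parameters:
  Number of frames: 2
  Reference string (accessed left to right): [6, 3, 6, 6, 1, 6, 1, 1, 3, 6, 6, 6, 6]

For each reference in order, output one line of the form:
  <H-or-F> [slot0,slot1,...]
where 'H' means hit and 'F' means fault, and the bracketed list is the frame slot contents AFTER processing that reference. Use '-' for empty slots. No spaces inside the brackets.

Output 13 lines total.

F [6,-]
F [6,3]
H [6,3]
H [6,3]
F [6,1]
H [6,1]
H [6,1]
H [6,1]
F [6,3]
H [6,3]
H [6,3]
H [6,3]
H [6,3]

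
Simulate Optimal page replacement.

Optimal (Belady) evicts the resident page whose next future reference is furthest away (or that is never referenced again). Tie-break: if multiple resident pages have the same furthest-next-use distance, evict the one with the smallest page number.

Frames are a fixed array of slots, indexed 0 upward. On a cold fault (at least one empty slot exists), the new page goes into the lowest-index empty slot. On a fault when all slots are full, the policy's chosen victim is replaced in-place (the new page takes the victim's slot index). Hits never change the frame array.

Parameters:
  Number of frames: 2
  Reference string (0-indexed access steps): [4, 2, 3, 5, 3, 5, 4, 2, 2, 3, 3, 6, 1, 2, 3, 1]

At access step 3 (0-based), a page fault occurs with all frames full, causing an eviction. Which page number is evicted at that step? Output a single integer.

Step 0: ref 4 -> FAULT, frames=[4,-]
Step 1: ref 2 -> FAULT, frames=[4,2]
Step 2: ref 3 -> FAULT, evict 2, frames=[4,3]
Step 3: ref 5 -> FAULT, evict 4, frames=[5,3]
At step 3: evicted page 4

Answer: 4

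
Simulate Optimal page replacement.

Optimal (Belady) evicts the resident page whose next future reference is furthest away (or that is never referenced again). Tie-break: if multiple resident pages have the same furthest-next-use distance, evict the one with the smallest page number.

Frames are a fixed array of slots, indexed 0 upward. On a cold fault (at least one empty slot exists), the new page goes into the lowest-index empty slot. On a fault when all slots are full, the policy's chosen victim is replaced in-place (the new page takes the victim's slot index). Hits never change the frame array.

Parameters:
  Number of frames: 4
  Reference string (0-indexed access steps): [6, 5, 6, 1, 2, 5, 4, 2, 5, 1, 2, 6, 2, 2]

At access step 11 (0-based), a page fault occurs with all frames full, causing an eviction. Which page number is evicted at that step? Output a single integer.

Step 0: ref 6 -> FAULT, frames=[6,-,-,-]
Step 1: ref 5 -> FAULT, frames=[6,5,-,-]
Step 2: ref 6 -> HIT, frames=[6,5,-,-]
Step 3: ref 1 -> FAULT, frames=[6,5,1,-]
Step 4: ref 2 -> FAULT, frames=[6,5,1,2]
Step 5: ref 5 -> HIT, frames=[6,5,1,2]
Step 6: ref 4 -> FAULT, evict 6, frames=[4,5,1,2]
Step 7: ref 2 -> HIT, frames=[4,5,1,2]
Step 8: ref 5 -> HIT, frames=[4,5,1,2]
Step 9: ref 1 -> HIT, frames=[4,5,1,2]
Step 10: ref 2 -> HIT, frames=[4,5,1,2]
Step 11: ref 6 -> FAULT, evict 1, frames=[4,5,6,2]
At step 11: evicted page 1

Answer: 1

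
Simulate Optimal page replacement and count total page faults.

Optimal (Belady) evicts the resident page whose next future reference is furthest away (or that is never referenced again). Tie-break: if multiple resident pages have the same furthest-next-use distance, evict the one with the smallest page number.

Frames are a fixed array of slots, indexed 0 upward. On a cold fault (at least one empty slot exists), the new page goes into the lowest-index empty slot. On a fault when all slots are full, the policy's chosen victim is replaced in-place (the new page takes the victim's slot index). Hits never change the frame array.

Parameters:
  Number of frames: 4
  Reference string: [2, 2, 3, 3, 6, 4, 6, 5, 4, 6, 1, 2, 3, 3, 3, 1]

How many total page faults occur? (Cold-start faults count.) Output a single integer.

Step 0: ref 2 → FAULT, frames=[2,-,-,-]
Step 1: ref 2 → HIT, frames=[2,-,-,-]
Step 2: ref 3 → FAULT, frames=[2,3,-,-]
Step 3: ref 3 → HIT, frames=[2,3,-,-]
Step 4: ref 6 → FAULT, frames=[2,3,6,-]
Step 5: ref 4 → FAULT, frames=[2,3,6,4]
Step 6: ref 6 → HIT, frames=[2,3,6,4]
Step 7: ref 5 → FAULT (evict 3), frames=[2,5,6,4]
Step 8: ref 4 → HIT, frames=[2,5,6,4]
Step 9: ref 6 → HIT, frames=[2,5,6,4]
Step 10: ref 1 → FAULT (evict 4), frames=[2,5,6,1]
Step 11: ref 2 → HIT, frames=[2,5,6,1]
Step 12: ref 3 → FAULT (evict 2), frames=[3,5,6,1]
Step 13: ref 3 → HIT, frames=[3,5,6,1]
Step 14: ref 3 → HIT, frames=[3,5,6,1]
Step 15: ref 1 → HIT, frames=[3,5,6,1]
Total faults: 7

Answer: 7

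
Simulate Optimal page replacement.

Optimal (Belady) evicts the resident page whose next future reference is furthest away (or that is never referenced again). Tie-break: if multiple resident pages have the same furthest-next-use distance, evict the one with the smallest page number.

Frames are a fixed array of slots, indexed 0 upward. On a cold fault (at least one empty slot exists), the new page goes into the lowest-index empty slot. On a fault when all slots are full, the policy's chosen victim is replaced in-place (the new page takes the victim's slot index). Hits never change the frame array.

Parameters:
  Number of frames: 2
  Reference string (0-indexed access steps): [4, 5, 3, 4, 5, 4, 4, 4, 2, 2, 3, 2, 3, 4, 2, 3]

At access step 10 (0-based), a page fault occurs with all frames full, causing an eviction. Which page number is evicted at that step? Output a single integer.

Step 0: ref 4 -> FAULT, frames=[4,-]
Step 1: ref 5 -> FAULT, frames=[4,5]
Step 2: ref 3 -> FAULT, evict 5, frames=[4,3]
Step 3: ref 4 -> HIT, frames=[4,3]
Step 4: ref 5 -> FAULT, evict 3, frames=[4,5]
Step 5: ref 4 -> HIT, frames=[4,5]
Step 6: ref 4 -> HIT, frames=[4,5]
Step 7: ref 4 -> HIT, frames=[4,5]
Step 8: ref 2 -> FAULT, evict 5, frames=[4,2]
Step 9: ref 2 -> HIT, frames=[4,2]
Step 10: ref 3 -> FAULT, evict 4, frames=[3,2]
At step 10: evicted page 4

Answer: 4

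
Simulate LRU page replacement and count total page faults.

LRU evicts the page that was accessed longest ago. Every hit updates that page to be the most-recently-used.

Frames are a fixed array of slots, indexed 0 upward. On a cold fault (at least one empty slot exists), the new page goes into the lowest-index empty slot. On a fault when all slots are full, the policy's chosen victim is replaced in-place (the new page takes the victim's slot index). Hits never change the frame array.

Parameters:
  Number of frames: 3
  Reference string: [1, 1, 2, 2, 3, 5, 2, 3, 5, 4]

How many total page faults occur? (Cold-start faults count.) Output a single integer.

Step 0: ref 1 → FAULT, frames=[1,-,-]
Step 1: ref 1 → HIT, frames=[1,-,-]
Step 2: ref 2 → FAULT, frames=[1,2,-]
Step 3: ref 2 → HIT, frames=[1,2,-]
Step 4: ref 3 → FAULT, frames=[1,2,3]
Step 5: ref 5 → FAULT (evict 1), frames=[5,2,3]
Step 6: ref 2 → HIT, frames=[5,2,3]
Step 7: ref 3 → HIT, frames=[5,2,3]
Step 8: ref 5 → HIT, frames=[5,2,3]
Step 9: ref 4 → FAULT (evict 2), frames=[5,4,3]
Total faults: 5

Answer: 5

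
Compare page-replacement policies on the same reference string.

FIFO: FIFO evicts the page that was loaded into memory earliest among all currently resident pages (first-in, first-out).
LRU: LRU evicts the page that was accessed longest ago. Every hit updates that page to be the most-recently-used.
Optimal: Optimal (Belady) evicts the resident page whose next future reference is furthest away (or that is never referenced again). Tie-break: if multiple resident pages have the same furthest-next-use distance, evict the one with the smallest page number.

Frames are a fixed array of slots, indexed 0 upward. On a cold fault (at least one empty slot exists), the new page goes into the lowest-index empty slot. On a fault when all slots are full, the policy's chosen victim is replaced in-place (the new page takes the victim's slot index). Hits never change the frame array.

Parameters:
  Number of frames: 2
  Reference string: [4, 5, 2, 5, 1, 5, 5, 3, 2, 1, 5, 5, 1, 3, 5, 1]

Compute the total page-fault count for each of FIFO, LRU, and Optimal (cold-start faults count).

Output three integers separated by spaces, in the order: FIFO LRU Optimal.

Answer: 11 11 9

Derivation:
--- FIFO ---
  step 0: ref 4 -> FAULT, frames=[4,-] (faults so far: 1)
  step 1: ref 5 -> FAULT, frames=[4,5] (faults so far: 2)
  step 2: ref 2 -> FAULT, evict 4, frames=[2,5] (faults so far: 3)
  step 3: ref 5 -> HIT, frames=[2,5] (faults so far: 3)
  step 4: ref 1 -> FAULT, evict 5, frames=[2,1] (faults so far: 4)
  step 5: ref 5 -> FAULT, evict 2, frames=[5,1] (faults so far: 5)
  step 6: ref 5 -> HIT, frames=[5,1] (faults so far: 5)
  step 7: ref 3 -> FAULT, evict 1, frames=[5,3] (faults so far: 6)
  step 8: ref 2 -> FAULT, evict 5, frames=[2,3] (faults so far: 7)
  step 9: ref 1 -> FAULT, evict 3, frames=[2,1] (faults so far: 8)
  step 10: ref 5 -> FAULT, evict 2, frames=[5,1] (faults so far: 9)
  step 11: ref 5 -> HIT, frames=[5,1] (faults so far: 9)
  step 12: ref 1 -> HIT, frames=[5,1] (faults so far: 9)
  step 13: ref 3 -> FAULT, evict 1, frames=[5,3] (faults so far: 10)
  step 14: ref 5 -> HIT, frames=[5,3] (faults so far: 10)
  step 15: ref 1 -> FAULT, evict 5, frames=[1,3] (faults so far: 11)
  FIFO total faults: 11
--- LRU ---
  step 0: ref 4 -> FAULT, frames=[4,-] (faults so far: 1)
  step 1: ref 5 -> FAULT, frames=[4,5] (faults so far: 2)
  step 2: ref 2 -> FAULT, evict 4, frames=[2,5] (faults so far: 3)
  step 3: ref 5 -> HIT, frames=[2,5] (faults so far: 3)
  step 4: ref 1 -> FAULT, evict 2, frames=[1,5] (faults so far: 4)
  step 5: ref 5 -> HIT, frames=[1,5] (faults so far: 4)
  step 6: ref 5 -> HIT, frames=[1,5] (faults so far: 4)
  step 7: ref 3 -> FAULT, evict 1, frames=[3,5] (faults so far: 5)
  step 8: ref 2 -> FAULT, evict 5, frames=[3,2] (faults so far: 6)
  step 9: ref 1 -> FAULT, evict 3, frames=[1,2] (faults so far: 7)
  step 10: ref 5 -> FAULT, evict 2, frames=[1,5] (faults so far: 8)
  step 11: ref 5 -> HIT, frames=[1,5] (faults so far: 8)
  step 12: ref 1 -> HIT, frames=[1,5] (faults so far: 8)
  step 13: ref 3 -> FAULT, evict 5, frames=[1,3] (faults so far: 9)
  step 14: ref 5 -> FAULT, evict 1, frames=[5,3] (faults so far: 10)
  step 15: ref 1 -> FAULT, evict 3, frames=[5,1] (faults so far: 11)
  LRU total faults: 11
--- Optimal ---
  step 0: ref 4 -> FAULT, frames=[4,-] (faults so far: 1)
  step 1: ref 5 -> FAULT, frames=[4,5] (faults so far: 2)
  step 2: ref 2 -> FAULT, evict 4, frames=[2,5] (faults so far: 3)
  step 3: ref 5 -> HIT, frames=[2,5] (faults so far: 3)
  step 4: ref 1 -> FAULT, evict 2, frames=[1,5] (faults so far: 4)
  step 5: ref 5 -> HIT, frames=[1,5] (faults so far: 4)
  step 6: ref 5 -> HIT, frames=[1,5] (faults so far: 4)
  step 7: ref 3 -> FAULT, evict 5, frames=[1,3] (faults so far: 5)
  step 8: ref 2 -> FAULT, evict 3, frames=[1,2] (faults so far: 6)
  step 9: ref 1 -> HIT, frames=[1,2] (faults so far: 6)
  step 10: ref 5 -> FAULT, evict 2, frames=[1,5] (faults so far: 7)
  step 11: ref 5 -> HIT, frames=[1,5] (faults so far: 7)
  step 12: ref 1 -> HIT, frames=[1,5] (faults so far: 7)
  step 13: ref 3 -> FAULT, evict 1, frames=[3,5] (faults so far: 8)
  step 14: ref 5 -> HIT, frames=[3,5] (faults so far: 8)
  step 15: ref 1 -> FAULT, evict 3, frames=[1,5] (faults so far: 9)
  Optimal total faults: 9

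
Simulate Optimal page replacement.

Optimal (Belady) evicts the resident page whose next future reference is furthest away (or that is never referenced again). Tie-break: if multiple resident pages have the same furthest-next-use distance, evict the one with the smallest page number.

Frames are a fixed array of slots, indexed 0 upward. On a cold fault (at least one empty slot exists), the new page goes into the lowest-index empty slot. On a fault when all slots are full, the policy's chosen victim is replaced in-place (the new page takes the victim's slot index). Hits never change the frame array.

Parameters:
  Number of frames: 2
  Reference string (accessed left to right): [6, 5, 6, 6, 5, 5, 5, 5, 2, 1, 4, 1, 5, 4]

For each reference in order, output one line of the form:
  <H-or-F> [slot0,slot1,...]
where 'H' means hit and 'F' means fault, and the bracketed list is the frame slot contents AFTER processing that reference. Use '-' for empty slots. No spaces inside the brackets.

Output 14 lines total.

F [6,-]
F [6,5]
H [6,5]
H [6,5]
H [6,5]
H [6,5]
H [6,5]
H [6,5]
F [2,5]
F [1,5]
F [1,4]
H [1,4]
F [5,4]
H [5,4]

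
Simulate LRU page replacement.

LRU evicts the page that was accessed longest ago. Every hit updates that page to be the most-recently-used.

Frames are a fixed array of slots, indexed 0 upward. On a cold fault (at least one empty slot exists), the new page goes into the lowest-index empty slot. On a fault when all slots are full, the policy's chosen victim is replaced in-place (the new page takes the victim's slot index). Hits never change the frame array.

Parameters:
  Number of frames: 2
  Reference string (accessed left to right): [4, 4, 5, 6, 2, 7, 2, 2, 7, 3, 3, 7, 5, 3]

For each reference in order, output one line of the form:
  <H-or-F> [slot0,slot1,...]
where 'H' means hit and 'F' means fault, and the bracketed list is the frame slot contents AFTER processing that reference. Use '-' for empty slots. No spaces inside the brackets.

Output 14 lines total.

F [4,-]
H [4,-]
F [4,5]
F [6,5]
F [6,2]
F [7,2]
H [7,2]
H [7,2]
H [7,2]
F [7,3]
H [7,3]
H [7,3]
F [7,5]
F [3,5]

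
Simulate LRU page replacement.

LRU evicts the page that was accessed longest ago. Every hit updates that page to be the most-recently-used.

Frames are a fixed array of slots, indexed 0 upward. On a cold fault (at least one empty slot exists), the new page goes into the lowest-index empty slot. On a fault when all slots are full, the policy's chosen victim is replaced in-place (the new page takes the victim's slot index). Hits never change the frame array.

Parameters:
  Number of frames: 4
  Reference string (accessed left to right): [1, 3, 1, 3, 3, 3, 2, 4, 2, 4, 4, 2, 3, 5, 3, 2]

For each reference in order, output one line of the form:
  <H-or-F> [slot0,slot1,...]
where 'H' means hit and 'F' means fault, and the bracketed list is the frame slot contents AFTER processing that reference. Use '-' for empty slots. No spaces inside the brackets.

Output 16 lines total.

F [1,-,-,-]
F [1,3,-,-]
H [1,3,-,-]
H [1,3,-,-]
H [1,3,-,-]
H [1,3,-,-]
F [1,3,2,-]
F [1,3,2,4]
H [1,3,2,4]
H [1,3,2,4]
H [1,3,2,4]
H [1,3,2,4]
H [1,3,2,4]
F [5,3,2,4]
H [5,3,2,4]
H [5,3,2,4]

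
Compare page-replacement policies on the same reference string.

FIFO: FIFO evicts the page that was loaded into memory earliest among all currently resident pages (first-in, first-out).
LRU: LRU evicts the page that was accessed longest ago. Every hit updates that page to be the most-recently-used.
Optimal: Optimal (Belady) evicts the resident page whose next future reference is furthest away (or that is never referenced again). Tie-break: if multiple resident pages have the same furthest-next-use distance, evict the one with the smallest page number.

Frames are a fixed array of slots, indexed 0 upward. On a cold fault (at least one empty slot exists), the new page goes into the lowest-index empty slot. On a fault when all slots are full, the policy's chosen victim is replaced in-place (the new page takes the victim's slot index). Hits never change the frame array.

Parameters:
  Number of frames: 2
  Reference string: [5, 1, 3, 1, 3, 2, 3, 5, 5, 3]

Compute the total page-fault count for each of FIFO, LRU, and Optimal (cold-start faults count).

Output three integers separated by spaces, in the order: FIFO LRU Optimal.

--- FIFO ---
  step 0: ref 5 -> FAULT, frames=[5,-] (faults so far: 1)
  step 1: ref 1 -> FAULT, frames=[5,1] (faults so far: 2)
  step 2: ref 3 -> FAULT, evict 5, frames=[3,1] (faults so far: 3)
  step 3: ref 1 -> HIT, frames=[3,1] (faults so far: 3)
  step 4: ref 3 -> HIT, frames=[3,1] (faults so far: 3)
  step 5: ref 2 -> FAULT, evict 1, frames=[3,2] (faults so far: 4)
  step 6: ref 3 -> HIT, frames=[3,2] (faults so far: 4)
  step 7: ref 5 -> FAULT, evict 3, frames=[5,2] (faults so far: 5)
  step 8: ref 5 -> HIT, frames=[5,2] (faults so far: 5)
  step 9: ref 3 -> FAULT, evict 2, frames=[5,3] (faults so far: 6)
  FIFO total faults: 6
--- LRU ---
  step 0: ref 5 -> FAULT, frames=[5,-] (faults so far: 1)
  step 1: ref 1 -> FAULT, frames=[5,1] (faults so far: 2)
  step 2: ref 3 -> FAULT, evict 5, frames=[3,1] (faults so far: 3)
  step 3: ref 1 -> HIT, frames=[3,1] (faults so far: 3)
  step 4: ref 3 -> HIT, frames=[3,1] (faults so far: 3)
  step 5: ref 2 -> FAULT, evict 1, frames=[3,2] (faults so far: 4)
  step 6: ref 3 -> HIT, frames=[3,2] (faults so far: 4)
  step 7: ref 5 -> FAULT, evict 2, frames=[3,5] (faults so far: 5)
  step 8: ref 5 -> HIT, frames=[3,5] (faults so far: 5)
  step 9: ref 3 -> HIT, frames=[3,5] (faults so far: 5)
  LRU total faults: 5
--- Optimal ---
  step 0: ref 5 -> FAULT, frames=[5,-] (faults so far: 1)
  step 1: ref 1 -> FAULT, frames=[5,1] (faults so far: 2)
  step 2: ref 3 -> FAULT, evict 5, frames=[3,1] (faults so far: 3)
  step 3: ref 1 -> HIT, frames=[3,1] (faults so far: 3)
  step 4: ref 3 -> HIT, frames=[3,1] (faults so far: 3)
  step 5: ref 2 -> FAULT, evict 1, frames=[3,2] (faults so far: 4)
  step 6: ref 3 -> HIT, frames=[3,2] (faults so far: 4)
  step 7: ref 5 -> FAULT, evict 2, frames=[3,5] (faults so far: 5)
  step 8: ref 5 -> HIT, frames=[3,5] (faults so far: 5)
  step 9: ref 3 -> HIT, frames=[3,5] (faults so far: 5)
  Optimal total faults: 5

Answer: 6 5 5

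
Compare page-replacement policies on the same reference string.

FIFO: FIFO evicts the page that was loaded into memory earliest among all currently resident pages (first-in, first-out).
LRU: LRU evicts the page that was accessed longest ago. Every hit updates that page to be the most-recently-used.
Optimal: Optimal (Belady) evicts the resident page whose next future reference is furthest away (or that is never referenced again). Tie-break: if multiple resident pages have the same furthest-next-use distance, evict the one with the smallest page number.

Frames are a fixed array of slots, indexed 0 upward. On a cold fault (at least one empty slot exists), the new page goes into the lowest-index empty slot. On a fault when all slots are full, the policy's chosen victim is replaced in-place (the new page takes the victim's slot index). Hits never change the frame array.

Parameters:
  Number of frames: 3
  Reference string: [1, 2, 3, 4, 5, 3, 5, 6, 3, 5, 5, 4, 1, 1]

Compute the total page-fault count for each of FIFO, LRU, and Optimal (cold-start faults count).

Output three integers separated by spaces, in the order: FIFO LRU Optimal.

--- FIFO ---
  step 0: ref 1 -> FAULT, frames=[1,-,-] (faults so far: 1)
  step 1: ref 2 -> FAULT, frames=[1,2,-] (faults so far: 2)
  step 2: ref 3 -> FAULT, frames=[1,2,3] (faults so far: 3)
  step 3: ref 4 -> FAULT, evict 1, frames=[4,2,3] (faults so far: 4)
  step 4: ref 5 -> FAULT, evict 2, frames=[4,5,3] (faults so far: 5)
  step 5: ref 3 -> HIT, frames=[4,5,3] (faults so far: 5)
  step 6: ref 5 -> HIT, frames=[4,5,3] (faults so far: 5)
  step 7: ref 6 -> FAULT, evict 3, frames=[4,5,6] (faults so far: 6)
  step 8: ref 3 -> FAULT, evict 4, frames=[3,5,6] (faults so far: 7)
  step 9: ref 5 -> HIT, frames=[3,5,6] (faults so far: 7)
  step 10: ref 5 -> HIT, frames=[3,5,6] (faults so far: 7)
  step 11: ref 4 -> FAULT, evict 5, frames=[3,4,6] (faults so far: 8)
  step 12: ref 1 -> FAULT, evict 6, frames=[3,4,1] (faults so far: 9)
  step 13: ref 1 -> HIT, frames=[3,4,1] (faults so far: 9)
  FIFO total faults: 9
--- LRU ---
  step 0: ref 1 -> FAULT, frames=[1,-,-] (faults so far: 1)
  step 1: ref 2 -> FAULT, frames=[1,2,-] (faults so far: 2)
  step 2: ref 3 -> FAULT, frames=[1,2,3] (faults so far: 3)
  step 3: ref 4 -> FAULT, evict 1, frames=[4,2,3] (faults so far: 4)
  step 4: ref 5 -> FAULT, evict 2, frames=[4,5,3] (faults so far: 5)
  step 5: ref 3 -> HIT, frames=[4,5,3] (faults so far: 5)
  step 6: ref 5 -> HIT, frames=[4,5,3] (faults so far: 5)
  step 7: ref 6 -> FAULT, evict 4, frames=[6,5,3] (faults so far: 6)
  step 8: ref 3 -> HIT, frames=[6,5,3] (faults so far: 6)
  step 9: ref 5 -> HIT, frames=[6,5,3] (faults so far: 6)
  step 10: ref 5 -> HIT, frames=[6,5,3] (faults so far: 6)
  step 11: ref 4 -> FAULT, evict 6, frames=[4,5,3] (faults so far: 7)
  step 12: ref 1 -> FAULT, evict 3, frames=[4,5,1] (faults so far: 8)
  step 13: ref 1 -> HIT, frames=[4,5,1] (faults so far: 8)
  LRU total faults: 8
--- Optimal ---
  step 0: ref 1 -> FAULT, frames=[1,-,-] (faults so far: 1)
  step 1: ref 2 -> FAULT, frames=[1,2,-] (faults so far: 2)
  step 2: ref 3 -> FAULT, frames=[1,2,3] (faults so far: 3)
  step 3: ref 4 -> FAULT, evict 2, frames=[1,4,3] (faults so far: 4)
  step 4: ref 5 -> FAULT, evict 1, frames=[5,4,3] (faults so far: 5)
  step 5: ref 3 -> HIT, frames=[5,4,3] (faults so far: 5)
  step 6: ref 5 -> HIT, frames=[5,4,3] (faults so far: 5)
  step 7: ref 6 -> FAULT, evict 4, frames=[5,6,3] (faults so far: 6)
  step 8: ref 3 -> HIT, frames=[5,6,3] (faults so far: 6)
  step 9: ref 5 -> HIT, frames=[5,6,3] (faults so far: 6)
  step 10: ref 5 -> HIT, frames=[5,6,3] (faults so far: 6)
  step 11: ref 4 -> FAULT, evict 3, frames=[5,6,4] (faults so far: 7)
  step 12: ref 1 -> FAULT, evict 4, frames=[5,6,1] (faults so far: 8)
  step 13: ref 1 -> HIT, frames=[5,6,1] (faults so far: 8)
  Optimal total faults: 8

Answer: 9 8 8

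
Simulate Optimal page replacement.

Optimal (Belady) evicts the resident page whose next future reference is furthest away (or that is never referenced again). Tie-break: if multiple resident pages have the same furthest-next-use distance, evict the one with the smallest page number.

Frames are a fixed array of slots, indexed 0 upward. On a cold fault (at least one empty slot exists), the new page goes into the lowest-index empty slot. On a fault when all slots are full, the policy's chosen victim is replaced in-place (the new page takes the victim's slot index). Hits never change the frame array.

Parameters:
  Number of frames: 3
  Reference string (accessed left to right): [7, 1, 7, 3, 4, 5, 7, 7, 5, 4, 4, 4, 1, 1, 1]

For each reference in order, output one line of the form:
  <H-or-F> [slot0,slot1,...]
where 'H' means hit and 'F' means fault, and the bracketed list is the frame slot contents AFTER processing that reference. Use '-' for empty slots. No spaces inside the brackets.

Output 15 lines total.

F [7,-,-]
F [7,1,-]
H [7,1,-]
F [7,1,3]
F [7,1,4]
F [7,5,4]
H [7,5,4]
H [7,5,4]
H [7,5,4]
H [7,5,4]
H [7,5,4]
H [7,5,4]
F [7,5,1]
H [7,5,1]
H [7,5,1]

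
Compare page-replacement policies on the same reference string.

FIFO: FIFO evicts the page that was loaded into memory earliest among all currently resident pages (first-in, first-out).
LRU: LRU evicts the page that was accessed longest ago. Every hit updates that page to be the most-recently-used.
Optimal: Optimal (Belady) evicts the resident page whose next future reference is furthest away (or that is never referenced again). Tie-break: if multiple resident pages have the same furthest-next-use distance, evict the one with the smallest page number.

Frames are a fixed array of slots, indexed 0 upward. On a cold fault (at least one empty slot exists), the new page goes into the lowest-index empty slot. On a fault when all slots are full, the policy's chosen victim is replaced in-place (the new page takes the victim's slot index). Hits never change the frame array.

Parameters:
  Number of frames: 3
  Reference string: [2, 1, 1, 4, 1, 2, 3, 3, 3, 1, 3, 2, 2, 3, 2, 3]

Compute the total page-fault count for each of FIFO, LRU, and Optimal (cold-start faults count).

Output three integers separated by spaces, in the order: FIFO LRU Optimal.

--- FIFO ---
  step 0: ref 2 -> FAULT, frames=[2,-,-] (faults so far: 1)
  step 1: ref 1 -> FAULT, frames=[2,1,-] (faults so far: 2)
  step 2: ref 1 -> HIT, frames=[2,1,-] (faults so far: 2)
  step 3: ref 4 -> FAULT, frames=[2,1,4] (faults so far: 3)
  step 4: ref 1 -> HIT, frames=[2,1,4] (faults so far: 3)
  step 5: ref 2 -> HIT, frames=[2,1,4] (faults so far: 3)
  step 6: ref 3 -> FAULT, evict 2, frames=[3,1,4] (faults so far: 4)
  step 7: ref 3 -> HIT, frames=[3,1,4] (faults so far: 4)
  step 8: ref 3 -> HIT, frames=[3,1,4] (faults so far: 4)
  step 9: ref 1 -> HIT, frames=[3,1,4] (faults so far: 4)
  step 10: ref 3 -> HIT, frames=[3,1,4] (faults so far: 4)
  step 11: ref 2 -> FAULT, evict 1, frames=[3,2,4] (faults so far: 5)
  step 12: ref 2 -> HIT, frames=[3,2,4] (faults so far: 5)
  step 13: ref 3 -> HIT, frames=[3,2,4] (faults so far: 5)
  step 14: ref 2 -> HIT, frames=[3,2,4] (faults so far: 5)
  step 15: ref 3 -> HIT, frames=[3,2,4] (faults so far: 5)
  FIFO total faults: 5
--- LRU ---
  step 0: ref 2 -> FAULT, frames=[2,-,-] (faults so far: 1)
  step 1: ref 1 -> FAULT, frames=[2,1,-] (faults so far: 2)
  step 2: ref 1 -> HIT, frames=[2,1,-] (faults so far: 2)
  step 3: ref 4 -> FAULT, frames=[2,1,4] (faults so far: 3)
  step 4: ref 1 -> HIT, frames=[2,1,4] (faults so far: 3)
  step 5: ref 2 -> HIT, frames=[2,1,4] (faults so far: 3)
  step 6: ref 3 -> FAULT, evict 4, frames=[2,1,3] (faults so far: 4)
  step 7: ref 3 -> HIT, frames=[2,1,3] (faults so far: 4)
  step 8: ref 3 -> HIT, frames=[2,1,3] (faults so far: 4)
  step 9: ref 1 -> HIT, frames=[2,1,3] (faults so far: 4)
  step 10: ref 3 -> HIT, frames=[2,1,3] (faults so far: 4)
  step 11: ref 2 -> HIT, frames=[2,1,3] (faults so far: 4)
  step 12: ref 2 -> HIT, frames=[2,1,3] (faults so far: 4)
  step 13: ref 3 -> HIT, frames=[2,1,3] (faults so far: 4)
  step 14: ref 2 -> HIT, frames=[2,1,3] (faults so far: 4)
  step 15: ref 3 -> HIT, frames=[2,1,3] (faults so far: 4)
  LRU total faults: 4
--- Optimal ---
  step 0: ref 2 -> FAULT, frames=[2,-,-] (faults so far: 1)
  step 1: ref 1 -> FAULT, frames=[2,1,-] (faults so far: 2)
  step 2: ref 1 -> HIT, frames=[2,1,-] (faults so far: 2)
  step 3: ref 4 -> FAULT, frames=[2,1,4] (faults so far: 3)
  step 4: ref 1 -> HIT, frames=[2,1,4] (faults so far: 3)
  step 5: ref 2 -> HIT, frames=[2,1,4] (faults so far: 3)
  step 6: ref 3 -> FAULT, evict 4, frames=[2,1,3] (faults so far: 4)
  step 7: ref 3 -> HIT, frames=[2,1,3] (faults so far: 4)
  step 8: ref 3 -> HIT, frames=[2,1,3] (faults so far: 4)
  step 9: ref 1 -> HIT, frames=[2,1,3] (faults so far: 4)
  step 10: ref 3 -> HIT, frames=[2,1,3] (faults so far: 4)
  step 11: ref 2 -> HIT, frames=[2,1,3] (faults so far: 4)
  step 12: ref 2 -> HIT, frames=[2,1,3] (faults so far: 4)
  step 13: ref 3 -> HIT, frames=[2,1,3] (faults so far: 4)
  step 14: ref 2 -> HIT, frames=[2,1,3] (faults so far: 4)
  step 15: ref 3 -> HIT, frames=[2,1,3] (faults so far: 4)
  Optimal total faults: 4

Answer: 5 4 4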